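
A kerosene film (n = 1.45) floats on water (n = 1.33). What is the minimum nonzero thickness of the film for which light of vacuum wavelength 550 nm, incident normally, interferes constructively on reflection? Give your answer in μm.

0.0948 μm

At the upper boundary (n = 1.0 to n = 1.45) the reflected ray undergoes a half-wave phase shift.
Bottom surface (1.45 → 1.33): reflection off a lower-index medium gives no phase shift.
Exactly one π shift → a net half-wave offset.
With one net inversion, constructive interference in reflection requires 2 n t = (m + ½) λ.
Minimum at m = 0: t = λ / (4 n) = 550 / (4 × 1.45) = 94.8 nm.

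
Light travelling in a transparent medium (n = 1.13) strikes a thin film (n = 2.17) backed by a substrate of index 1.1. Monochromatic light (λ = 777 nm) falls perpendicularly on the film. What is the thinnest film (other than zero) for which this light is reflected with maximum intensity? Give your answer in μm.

0.0895 μm

At the upper boundary (n = 1.13 to n = 2.17) the reflected ray undergoes a half-wave phase shift.
At the lower boundary (n = 2.17 to n = 1.1) the reflected ray undergoes no phase shift.
Exactly one π shift → a net half-wave offset.
With one net inversion, constructive interference in reflection requires 2 n t = (m + ½) λ.
Minimum at m = 0: t = λ / (4 n) = 777 / (4 × 2.17) = 89.5 nm.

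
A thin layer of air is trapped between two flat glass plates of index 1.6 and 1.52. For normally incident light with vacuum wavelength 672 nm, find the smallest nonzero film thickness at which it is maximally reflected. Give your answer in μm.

0.168 μm

Top surface (1.6 → 1.0): reflection off a lower-index medium gives no phase shift.
At the lower boundary (n = 1.0 to n = 1.52) the reflected ray undergoes a half-wave phase shift.
The two reflections differ by half a wavelength.
So the condition for constructive reflection is 2 n t = (m + ½) λ.
Minimum at m = 0: t = λ / (4 n) = 672 / (4 × 1.0) = 168 nm.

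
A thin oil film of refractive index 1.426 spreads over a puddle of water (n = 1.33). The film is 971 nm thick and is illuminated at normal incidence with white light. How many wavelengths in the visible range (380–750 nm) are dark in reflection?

Ray reflecting at the top interface goes from n = 1.0 toward n = 1.426: a half-wave phase shift.
Bottom surface (1.426 → 1.33): reflection off a lower-index medium gives no phase shift.
Net: one phase inversion between the two reflected rays.
So the condition for destructive reflection is 2 n t = m λ.
λ = 2 n t / m = 2769 / m nm.
m=3: 923 nm (IR); m=4: 692 nm (visible); m=5: 554 nm (visible); m=6: 462 nm (visible); m=7: 396 nm (visible); m=8: 346 nm (UV).

4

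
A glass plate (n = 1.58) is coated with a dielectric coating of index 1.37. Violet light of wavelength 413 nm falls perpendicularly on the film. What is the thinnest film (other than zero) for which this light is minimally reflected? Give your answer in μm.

0.0754 μm

Top surface (1.0 → 1.37): reflection off a higher-index medium gives a half-wave phase shift.
At the lower boundary (n = 1.37 to n = 1.58) the reflected ray undergoes a half-wave phase shift.
The two reflections carry the same phase change, so no net offset.
For dark reflection here: 2 n t = (m + ½) λ.
Minimum at m = 0: t = λ / (4 n) = 413 / (4 × 1.37) = 75.4 nm.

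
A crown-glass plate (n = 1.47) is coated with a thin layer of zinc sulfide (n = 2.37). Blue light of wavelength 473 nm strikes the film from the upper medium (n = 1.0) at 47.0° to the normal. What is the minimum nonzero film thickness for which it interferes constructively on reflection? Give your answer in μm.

0.0525 μm

Top surface (1.0 → 2.37): reflection off a higher-index medium gives a half-wave phase shift.
Ray reflecting at the bottom interface goes from n = 2.37 toward n = 1.47: no phase shift.
Net: one phase inversion between the two reflected rays.
For maximum reflection here: 2 n t cos θ_r = (m + ½) λ.
Snell's law: 1.0 sin 47.0° = 2.37 sin θ_r → sin θ_r = 0.309, cos θ_r = 0.951.
Minimum at m = 0: t = λ / (4 n cos θ_r) = 473 / (4 × 2.37 × 0.951) = 52.5 nm.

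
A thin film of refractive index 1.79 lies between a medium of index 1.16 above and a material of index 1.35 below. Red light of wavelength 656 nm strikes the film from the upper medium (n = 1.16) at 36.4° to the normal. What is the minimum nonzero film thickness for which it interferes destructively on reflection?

199 nm

Ray reflecting at the top interface goes from n = 1.16 toward n = 1.79: a half-wave phase shift.
Ray reflecting at the bottom interface goes from n = 1.79 toward n = 1.35: no phase shift.
The two reflections differ by half a wavelength.
So the condition for destructive reflection is 2 n t cos θ_r = m λ.
Snell's law: 1.16 sin 36.4° = 1.79 sin θ_r → sin θ_r = 0.385, cos θ_r = 0.923.
Minimum nonzero at m = 1: t = λ / (2 n cos θ_r) = 656 / (2 × 1.79 × 0.923) = 199 nm.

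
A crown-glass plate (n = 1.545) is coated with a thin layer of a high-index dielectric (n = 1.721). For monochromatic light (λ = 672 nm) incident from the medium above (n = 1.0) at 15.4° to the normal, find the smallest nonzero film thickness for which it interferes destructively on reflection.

198 nm

At the upper boundary (n = 1.0 to n = 1.721) the reflected ray undergoes a half-wave phase shift.
At the lower boundary (n = 1.721 to n = 1.545) the reflected ray undergoes no phase shift.
The two reflections differ by half a wavelength.
With one net inversion, destructive interference in reflection requires 2 n t cos θ_r = m λ.
Snell's law: 1.0 sin 15.4° = 1.721 sin θ_r → sin θ_r = 0.154, cos θ_r = 0.988.
Minimum nonzero at m = 1: t = λ / (2 n cos θ_r) = 672 / (2 × 1.721 × 0.988) = 198 nm.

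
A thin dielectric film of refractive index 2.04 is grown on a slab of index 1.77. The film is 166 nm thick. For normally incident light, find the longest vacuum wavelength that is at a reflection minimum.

At the upper boundary (n = 1.0 to n = 2.04) the reflected ray undergoes a half-wave phase shift.
Ray reflecting at the bottom interface goes from n = 2.04 toward n = 1.77: no phase shift.
Net: one phase inversion between the two reflected rays.
With one net inversion, destructive interference in reflection requires 2 n t = m λ.
λ = 2 n t / m. The longest wavelength is m = 1: λ = 2 × 2.04 × 166 / 1.00 = 677 nm.

677 nm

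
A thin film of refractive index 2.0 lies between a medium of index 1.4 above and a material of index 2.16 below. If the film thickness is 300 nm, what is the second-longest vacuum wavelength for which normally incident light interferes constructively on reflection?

600 nm

At the upper boundary (n = 1.4 to n = 2.0) the reflected ray undergoes a half-wave phase shift.
Ray reflecting at the bottom interface goes from n = 2.0 toward n = 2.16: a half-wave phase shift.
The two reflections carry the same phase change, so no net offset.
For strong reflection here: 2 n t = m λ.
λ = 2 n t / m. The second-longest wavelength is m = 2: λ = 2 × 2.0 × 300 / 2.00 = 600 nm.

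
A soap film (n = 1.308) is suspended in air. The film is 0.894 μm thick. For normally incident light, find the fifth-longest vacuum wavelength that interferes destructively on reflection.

468 nm

Top surface (1.0 → 1.308): reflection off a higher-index medium gives a half-wave phase shift.
At the lower boundary (n = 1.308 to n = 1.0) the reflected ray undergoes no phase shift.
The two reflections differ by half a wavelength.
With one net inversion, destructive interference in reflection requires 2 n t = m λ.
λ = 2 n t / m. The fifth-longest wavelength is m = 5: λ = 2 × 1.308 × 894 / 5.00 = 468 nm.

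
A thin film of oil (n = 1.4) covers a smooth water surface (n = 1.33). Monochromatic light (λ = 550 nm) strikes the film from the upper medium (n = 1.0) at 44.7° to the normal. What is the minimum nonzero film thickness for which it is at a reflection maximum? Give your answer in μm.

Top surface (1.0 → 1.4): reflection off a higher-index medium gives a half-wave phase shift.
Bottom surface (1.4 → 1.33): reflection off a lower-index medium gives no phase shift.
The two reflections differ by half a wavelength.
For maximum reflection here: 2 n t cos θ_r = (m + ½) λ.
Snell's law: 1.0 sin 44.7° = 1.4 sin θ_r → sin θ_r = 0.502, cos θ_r = 0.865.
Minimum at m = 0: t = λ / (4 n cos θ_r) = 550 / (4 × 1.4 × 0.865) = 114 nm.

0.114 μm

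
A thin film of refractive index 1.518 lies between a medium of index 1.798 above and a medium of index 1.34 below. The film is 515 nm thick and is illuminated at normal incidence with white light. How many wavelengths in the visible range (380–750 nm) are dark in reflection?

At the upper boundary (n = 1.798 to n = 1.518) the reflected ray undergoes no phase shift.
At the lower boundary (n = 1.518 to n = 1.34) the reflected ray undergoes no phase shift.
Net: no relative phase inversion (both shifts match).
With no net inversion, destructive interference in reflection requires 2 n t = (m + ½) λ.
λ = 2 n t / (m + ½) = 1564 / (m + ½) nm.
m=1: 1042 nm (IR); m=2: 625 nm (visible); m=3: 447 nm (visible); m=4: 347 nm (UV).

2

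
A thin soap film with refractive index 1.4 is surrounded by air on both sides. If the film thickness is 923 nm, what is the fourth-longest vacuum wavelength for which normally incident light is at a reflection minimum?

646 nm

At the upper boundary (n = 1.0 to n = 1.4) the reflected ray undergoes a half-wave phase shift.
Ray reflecting at the bottom interface goes from n = 1.4 toward n = 1.0: no phase shift.
Exactly one π shift → a net half-wave offset.
With one net inversion, destructive interference in reflection requires 2 n t = m λ.
λ = 2 n t / m. The fourth-longest wavelength is m = 4: λ = 2 × 1.4 × 923 / 4.00 = 646 nm.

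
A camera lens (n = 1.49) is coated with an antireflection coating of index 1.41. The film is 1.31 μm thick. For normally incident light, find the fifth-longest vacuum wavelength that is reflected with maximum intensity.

Ray reflecting at the top interface goes from n = 1.0 toward n = 1.41: a half-wave phase shift.
Ray reflecting at the bottom interface goes from n = 1.41 toward n = 1.49: a half-wave phase shift.
Net: no relative phase inversion (both shifts match).
So the condition for constructive reflection is 2 n t = m λ.
λ = 2 n t / m. The fifth-longest wavelength is m = 5: λ = 2 × 1.41 × 1310 / 5.00 = 739 nm.

739 nm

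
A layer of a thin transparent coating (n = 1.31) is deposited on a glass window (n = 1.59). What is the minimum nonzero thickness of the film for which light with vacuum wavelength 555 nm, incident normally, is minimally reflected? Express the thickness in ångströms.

1059 Å

At the upper boundary (n = 1.0 to n = 1.31) the reflected ray undergoes a half-wave phase shift.
Bottom surface (1.31 → 1.59): reflection off a higher-index medium gives a half-wave phase shift.
Net: no relative phase inversion (both shifts match).
With no net inversion, destructive interference in reflection requires 2 n t = (m + ½) λ.
Minimum at m = 0: t = λ / (4 n) = 555 / (4 × 1.31) = 106 nm.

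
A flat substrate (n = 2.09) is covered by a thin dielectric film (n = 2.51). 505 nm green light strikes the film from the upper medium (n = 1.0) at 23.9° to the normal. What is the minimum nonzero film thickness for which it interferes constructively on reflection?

51.0 nm

At the upper boundary (n = 1.0 to n = 2.51) the reflected ray undergoes a half-wave phase shift.
At the lower boundary (n = 2.51 to n = 2.09) the reflected ray undergoes no phase shift.
Net: one phase inversion between the two reflected rays.
For maximum reflection here: 2 n t cos θ_r = (m + ½) λ.
Snell's law: 1.0 sin 23.9° = 2.51 sin θ_r → sin θ_r = 0.161, cos θ_r = 0.987.
Minimum at m = 0: t = λ / (4 n cos θ_r) = 505 / (4 × 2.51 × 0.987) = 51.0 nm.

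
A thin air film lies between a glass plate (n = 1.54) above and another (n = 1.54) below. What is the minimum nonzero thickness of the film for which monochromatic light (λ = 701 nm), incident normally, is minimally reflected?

Top surface (1.54 → 1.0): reflection off a lower-index medium gives no phase shift.
Ray reflecting at the bottom interface goes from n = 1.0 toward n = 1.54: a half-wave phase shift.
Net: one phase inversion between the two reflected rays.
So the condition for destructive reflection is 2 n t = m λ.
Minimum nonzero at m = 1: t = λ / (2 n) = 701 / (2 × 1.0) = 351 nm.

351 nm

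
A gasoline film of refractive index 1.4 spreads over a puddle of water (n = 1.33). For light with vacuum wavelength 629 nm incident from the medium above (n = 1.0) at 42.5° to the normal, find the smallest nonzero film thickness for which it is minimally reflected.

Top surface (1.0 → 1.4): reflection off a higher-index medium gives a half-wave phase shift.
Ray reflecting at the bottom interface goes from n = 1.4 toward n = 1.33: no phase shift.
Exactly one π shift → a net half-wave offset.
So the condition for destructive reflection is 2 n t cos θ_r = m λ.
Snell's law: 1.0 sin 42.5° = 1.4 sin θ_r → sin θ_r = 0.483, cos θ_r = 0.876.
Minimum nonzero at m = 1: t = λ / (2 n cos θ_r) = 629 / (2 × 1.4 × 0.876) = 256 nm.

256 nm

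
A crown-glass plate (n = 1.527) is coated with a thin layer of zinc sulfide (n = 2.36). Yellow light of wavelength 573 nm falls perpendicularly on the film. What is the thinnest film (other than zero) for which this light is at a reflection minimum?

Top surface (1.0 → 2.36): reflection off a higher-index medium gives a half-wave phase shift.
Ray reflecting at the bottom interface goes from n = 2.36 toward n = 1.527: no phase shift.
The two reflections differ by half a wavelength.
With one net inversion, destructive interference in reflection requires 2 n t = m λ.
Minimum nonzero at m = 1: t = λ / (2 n) = 573 / (2 × 2.36) = 121 nm.

121 nm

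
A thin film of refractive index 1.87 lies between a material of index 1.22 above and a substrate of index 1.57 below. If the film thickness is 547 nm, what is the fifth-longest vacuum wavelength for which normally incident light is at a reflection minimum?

At the upper boundary (n = 1.22 to n = 1.87) the reflected ray undergoes a half-wave phase shift.
At the lower boundary (n = 1.87 to n = 1.57) the reflected ray undergoes no phase shift.
The two reflections differ by half a wavelength.
With one net inversion, destructive interference in reflection requires 2 n t = m λ.
λ = 2 n t / m. The fifth-longest wavelength is m = 5: λ = 2 × 1.87 × 547 / 5.00 = 409 nm.

409 nm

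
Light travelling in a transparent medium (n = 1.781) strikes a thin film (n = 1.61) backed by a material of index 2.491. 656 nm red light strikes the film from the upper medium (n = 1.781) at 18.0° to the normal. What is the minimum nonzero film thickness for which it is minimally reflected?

Top surface (1.781 → 1.61): reflection off a lower-index medium gives no phase shift.
At the lower boundary (n = 1.61 to n = 2.491) the reflected ray undergoes a half-wave phase shift.
Net: one phase inversion between the two reflected rays.
So the condition for destructive reflection is 2 n t cos θ_r = m λ.
Snell's law: 1.781 sin 18.0° = 1.61 sin θ_r → sin θ_r = 0.342, cos θ_r = 0.940.
Minimum nonzero at m = 1: t = λ / (2 n cos θ_r) = 656 / (2 × 1.61 × 0.940) = 217 nm.

217 nm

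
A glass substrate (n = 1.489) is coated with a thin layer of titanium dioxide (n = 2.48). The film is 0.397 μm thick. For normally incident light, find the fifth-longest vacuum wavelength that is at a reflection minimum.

Ray reflecting at the top interface goes from n = 1.0 toward n = 2.48: a half-wave phase shift.
Ray reflecting at the bottom interface goes from n = 2.48 toward n = 1.489: no phase shift.
Net: one phase inversion between the two reflected rays.
For minimum reflection here: 2 n t = m λ.
λ = 2 n t / m. The fifth-longest wavelength is m = 5: λ = 2 × 2.48 × 397 / 5.00 = 394 nm.

394 nm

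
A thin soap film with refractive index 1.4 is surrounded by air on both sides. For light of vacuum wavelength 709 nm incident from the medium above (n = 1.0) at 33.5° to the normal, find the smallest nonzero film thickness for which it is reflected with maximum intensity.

138 nm

At the upper boundary (n = 1.0 to n = 1.4) the reflected ray undergoes a half-wave phase shift.
Bottom surface (1.4 → 1.0): reflection off a lower-index medium gives no phase shift.
The two reflections differ by half a wavelength.
For bright reflection here: 2 n t cos θ_r = (m + ½) λ.
Snell's law: 1.0 sin 33.5° = 1.4 sin θ_r → sin θ_r = 0.394, cos θ_r = 0.919.
Minimum at m = 0: t = λ / (4 n cos θ_r) = 709 / (4 × 1.4 × 0.919) = 138 nm.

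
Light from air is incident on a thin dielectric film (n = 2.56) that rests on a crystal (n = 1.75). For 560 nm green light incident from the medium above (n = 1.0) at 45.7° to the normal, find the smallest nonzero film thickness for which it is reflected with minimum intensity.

At the upper boundary (n = 1.0 to n = 2.56) the reflected ray undergoes a half-wave phase shift.
Bottom surface (2.56 → 1.75): reflection off a lower-index medium gives no phase shift.
Exactly one π shift → a net half-wave offset.
So the condition for destructive reflection is 2 n t cos θ_r = m λ.
Snell's law: 1.0 sin 45.7° = 2.56 sin θ_r → sin θ_r = 0.280, cos θ_r = 0.960.
Minimum nonzero at m = 1: t = λ / (2 n cos θ_r) = 560 / (2 × 2.56 × 0.960) = 114 nm.

114 nm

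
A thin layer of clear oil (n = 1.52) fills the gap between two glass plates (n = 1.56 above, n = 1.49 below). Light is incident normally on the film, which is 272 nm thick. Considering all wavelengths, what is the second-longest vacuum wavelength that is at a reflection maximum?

Top surface (1.56 → 1.52): reflection off a lower-index medium gives no phase shift.
Ray reflecting at the bottom interface goes from n = 1.52 toward n = 1.49: no phase shift.
Net: no relative phase inversion (both shifts match).
With no net inversion, constructive interference in reflection requires 2 n t = m λ.
λ = 2 n t / m. The second-longest wavelength is m = 2: λ = 2 × 1.52 × 272 / 2.00 = 413 nm.

413 nm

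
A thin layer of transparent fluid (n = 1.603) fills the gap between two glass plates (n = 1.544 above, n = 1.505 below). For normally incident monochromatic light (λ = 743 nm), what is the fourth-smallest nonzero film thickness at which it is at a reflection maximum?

Top surface (1.544 → 1.603): reflection off a higher-index medium gives a half-wave phase shift.
Bottom surface (1.603 → 1.505): reflection off a lower-index medium gives no phase shift.
Net: one phase inversion between the two reflected rays.
For maximum reflection here: 2 n t = (m + ½) λ.
The fourth-smallest nonzero thickness corresponds to m = 3: t = (m + ½) λ / (2 n) = 3.50 × 743 / (2 × 1.603) = 811 nm.

811 nm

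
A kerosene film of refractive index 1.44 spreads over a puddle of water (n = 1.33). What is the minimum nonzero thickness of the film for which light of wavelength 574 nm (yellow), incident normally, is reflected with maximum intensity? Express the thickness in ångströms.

At the upper boundary (n = 1.0 to n = 1.44) the reflected ray undergoes a half-wave phase shift.
Bottom surface (1.44 → 1.33): reflection off a lower-index medium gives no phase shift.
The two reflections differ by half a wavelength.
So the condition for constructive reflection is 2 n t = (m + ½) λ.
Minimum at m = 0: t = λ / (4 n) = 574 / (4 × 1.44) = 99.7 nm.

997 Å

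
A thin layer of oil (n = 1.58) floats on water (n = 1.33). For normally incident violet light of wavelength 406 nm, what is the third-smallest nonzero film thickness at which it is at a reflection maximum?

Ray reflecting at the top interface goes from n = 1.0 toward n = 1.58: a half-wave phase shift.
Ray reflecting at the bottom interface goes from n = 1.58 toward n = 1.33: no phase shift.
The two reflections differ by half a wavelength.
With one net inversion, constructive interference in reflection requires 2 n t = (m + ½) λ.
The third-smallest nonzero thickness corresponds to m = 2: t = (m + ½) λ / (2 n) = 2.50 × 406 / (2 × 1.58) = 321 nm.

321 nm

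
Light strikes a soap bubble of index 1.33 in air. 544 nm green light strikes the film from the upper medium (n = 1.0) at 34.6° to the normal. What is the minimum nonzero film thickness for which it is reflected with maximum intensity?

113 nm

At the upper boundary (n = 1.0 to n = 1.33) the reflected ray undergoes a half-wave phase shift.
At the lower boundary (n = 1.33 to n = 1.0) the reflected ray undergoes no phase shift.
Exactly one π shift → a net half-wave offset.
With one net inversion, constructive interference in reflection requires 2 n t cos θ_r = (m + ½) λ.
Snell's law: 1.0 sin 34.6° = 1.33 sin θ_r → sin θ_r = 0.427, cos θ_r = 0.904.
Minimum at m = 0: t = λ / (4 n cos θ_r) = 544 / (4 × 1.33 × 0.904) = 113 nm.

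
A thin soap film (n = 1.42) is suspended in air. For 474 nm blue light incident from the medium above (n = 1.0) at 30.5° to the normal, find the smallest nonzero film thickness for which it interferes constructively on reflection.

At the upper boundary (n = 1.0 to n = 1.42) the reflected ray undergoes a half-wave phase shift.
Bottom surface (1.42 → 1.0): reflection off a lower-index medium gives no phase shift.
Net: one phase inversion between the two reflected rays.
With one net inversion, constructive interference in reflection requires 2 n t cos θ_r = (m + ½) λ.
Snell's law: 1.0 sin 30.5° = 1.42 sin θ_r → sin θ_r = 0.357, cos θ_r = 0.934.
Minimum at m = 0: t = λ / (4 n cos θ_r) = 474 / (4 × 1.42 × 0.934) = 89.4 nm.

89.4 nm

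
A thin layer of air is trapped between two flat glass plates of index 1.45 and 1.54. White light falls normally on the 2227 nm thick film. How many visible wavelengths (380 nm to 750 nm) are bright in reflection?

Ray reflecting at the top interface goes from n = 1.45 toward n = 1.0: no phase shift.
At the lower boundary (n = 1.0 to n = 1.54) the reflected ray undergoes a half-wave phase shift.
Exactly one π shift → a net half-wave offset.
With one net inversion, constructive interference in reflection requires 2 n t = (m + ½) λ.
λ = 2 n t / (m + ½) = 4454 / (m + ½) nm.
m=5: 810 nm (IR); m=6: 685 nm (visible); m=7: 594 nm (visible); m=8: 524 nm (visible); m=9: 469 nm (visible); m=10: 424 nm (visible); m=11: 387 nm (visible); m=12: 356 nm (UV).

6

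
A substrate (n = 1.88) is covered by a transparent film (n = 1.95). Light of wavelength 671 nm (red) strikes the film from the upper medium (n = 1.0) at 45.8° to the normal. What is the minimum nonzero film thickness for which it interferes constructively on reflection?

92.5 nm

At the upper boundary (n = 1.0 to n = 1.95) the reflected ray undergoes a half-wave phase shift.
Bottom surface (1.95 → 1.88): reflection off a lower-index medium gives no phase shift.
Net: one phase inversion between the two reflected rays.
For maximum reflection here: 2 n t cos θ_r = (m + ½) λ.
Snell's law: 1.0 sin 45.8° = 1.95 sin θ_r → sin θ_r = 0.368, cos θ_r = 0.930.
Minimum at m = 0: t = λ / (4 n cos θ_r) = 671 / (4 × 1.95 × 0.930) = 92.5 nm.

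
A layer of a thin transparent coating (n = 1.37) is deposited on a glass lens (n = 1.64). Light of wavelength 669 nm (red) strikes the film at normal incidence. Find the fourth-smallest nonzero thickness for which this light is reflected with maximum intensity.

At the upper boundary (n = 1.0 to n = 1.37) the reflected ray undergoes a half-wave phase shift.
Bottom surface (1.37 → 1.64): reflection off a higher-index medium gives a half-wave phase shift.
Net: no relative phase inversion (both shifts match).
With no net inversion, constructive interference in reflection requires 2 n t = m λ.
The fourth-smallest nonzero thickness corresponds to m = 4: t = m λ / (2 n) = 4.00 × 669 / (2 × 1.37) = 977 nm.

977 nm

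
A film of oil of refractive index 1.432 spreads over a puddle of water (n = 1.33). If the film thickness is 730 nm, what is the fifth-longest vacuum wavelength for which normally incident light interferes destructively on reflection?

Ray reflecting at the top interface goes from n = 1.0 toward n = 1.432: a half-wave phase shift.
At the lower boundary (n = 1.432 to n = 1.33) the reflected ray undergoes no phase shift.
The two reflections differ by half a wavelength.
For minimum reflection here: 2 n t = m λ.
λ = 2 n t / m. The fifth-longest wavelength is m = 5: λ = 2 × 1.432 × 730 / 5.00 = 418 nm.

418 nm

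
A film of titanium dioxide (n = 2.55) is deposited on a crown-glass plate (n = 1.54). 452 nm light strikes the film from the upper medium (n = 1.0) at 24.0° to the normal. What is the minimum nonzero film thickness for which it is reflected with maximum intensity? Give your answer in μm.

0.0449 μm

Top surface (1.0 → 2.55): reflection off a higher-index medium gives a half-wave phase shift.
Ray reflecting at the bottom interface goes from n = 2.55 toward n = 1.54: no phase shift.
Net: one phase inversion between the two reflected rays.
With one net inversion, constructive interference in reflection requires 2 n t cos θ_r = (m + ½) λ.
Snell's law: 1.0 sin 24.0° = 2.55 sin θ_r → sin θ_r = 0.160, cos θ_r = 0.987.
Minimum at m = 0: t = λ / (4 n cos θ_r) = 452 / (4 × 2.55 × 0.987) = 44.9 nm.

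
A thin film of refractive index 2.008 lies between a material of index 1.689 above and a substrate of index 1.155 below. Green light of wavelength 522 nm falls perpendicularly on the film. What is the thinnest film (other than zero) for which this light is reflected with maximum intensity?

65.0 nm

Top surface (1.689 → 2.008): reflection off a higher-index medium gives a half-wave phase shift.
Bottom surface (2.008 → 1.155): reflection off a lower-index medium gives no phase shift.
Exactly one π shift → a net half-wave offset.
For bright reflection here: 2 n t = (m + ½) λ.
Minimum at m = 0: t = λ / (4 n) = 522 / (4 × 2.008) = 65.0 nm.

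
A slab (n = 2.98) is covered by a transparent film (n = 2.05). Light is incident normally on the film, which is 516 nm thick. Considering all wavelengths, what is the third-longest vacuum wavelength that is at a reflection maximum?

At the upper boundary (n = 1.0 to n = 2.05) the reflected ray undergoes a half-wave phase shift.
At the lower boundary (n = 2.05 to n = 2.98) the reflected ray undergoes a half-wave phase shift.
The two reflections carry the same phase change, so no net offset.
So the condition for constructive reflection is 2 n t = m λ.
λ = 2 n t / m. The third-longest wavelength is m = 3: λ = 2 × 2.05 × 516 / 3.00 = 705 nm.

705 nm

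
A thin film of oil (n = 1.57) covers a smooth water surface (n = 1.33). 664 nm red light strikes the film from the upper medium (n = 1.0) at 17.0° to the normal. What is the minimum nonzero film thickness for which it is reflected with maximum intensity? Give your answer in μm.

At the upper boundary (n = 1.0 to n = 1.57) the reflected ray undergoes a half-wave phase shift.
At the lower boundary (n = 1.57 to n = 1.33) the reflected ray undergoes no phase shift.
Net: one phase inversion between the two reflected rays.
So the condition for constructive reflection is 2 n t cos θ_r = (m + ½) λ.
Snell's law: 1.0 sin 17.0° = 1.57 sin θ_r → sin θ_r = 0.186, cos θ_r = 0.983.
Minimum at m = 0: t = λ / (4 n cos θ_r) = 664 / (4 × 1.57 × 0.983) = 108 nm.

0.108 μm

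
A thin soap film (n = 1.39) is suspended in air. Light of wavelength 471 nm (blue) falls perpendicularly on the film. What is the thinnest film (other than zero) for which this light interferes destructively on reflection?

169 nm

Top surface (1.0 → 1.39): reflection off a higher-index medium gives a half-wave phase shift.
Ray reflecting at the bottom interface goes from n = 1.39 toward n = 1.0: no phase shift.
Net: one phase inversion between the two reflected rays.
For dark reflection here: 2 n t = m λ.
Minimum nonzero at m = 1: t = λ / (2 n) = 471 / (2 × 1.39) = 169 nm.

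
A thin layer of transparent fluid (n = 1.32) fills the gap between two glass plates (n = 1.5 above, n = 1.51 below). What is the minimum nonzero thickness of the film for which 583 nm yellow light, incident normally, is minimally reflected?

221 nm

Ray reflecting at the top interface goes from n = 1.5 toward n = 1.32: no phase shift.
At the lower boundary (n = 1.32 to n = 1.51) the reflected ray undergoes a half-wave phase shift.
Exactly one π shift → a net half-wave offset.
For dark reflection here: 2 n t = m λ.
Minimum nonzero at m = 1: t = λ / (2 n) = 583 / (2 × 1.32) = 221 nm.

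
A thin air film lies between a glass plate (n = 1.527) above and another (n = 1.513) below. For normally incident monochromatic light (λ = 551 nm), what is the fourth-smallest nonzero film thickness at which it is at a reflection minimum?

1102 nm

At the upper boundary (n = 1.527 to n = 1.0) the reflected ray undergoes no phase shift.
At the lower boundary (n = 1.0 to n = 1.513) the reflected ray undergoes a half-wave phase shift.
Exactly one π shift → a net half-wave offset.
For weak reflection here: 2 n t = m λ.
The fourth-smallest nonzero thickness corresponds to m = 4: t = m λ / (2 n) = 4.00 × 551 / (2 × 1.0) = 1102 nm.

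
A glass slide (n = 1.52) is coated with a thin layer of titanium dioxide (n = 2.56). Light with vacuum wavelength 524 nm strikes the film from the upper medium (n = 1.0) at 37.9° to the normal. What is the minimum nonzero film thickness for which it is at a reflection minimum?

At the upper boundary (n = 1.0 to n = 2.56) the reflected ray undergoes a half-wave phase shift.
Ray reflecting at the bottom interface goes from n = 2.56 toward n = 1.52: no phase shift.
Net: one phase inversion between the two reflected rays.
So the condition for destructive reflection is 2 n t cos θ_r = m λ.
Snell's law: 1.0 sin 37.9° = 2.56 sin θ_r → sin θ_r = 0.240, cos θ_r = 0.971.
Minimum nonzero at m = 1: t = λ / (2 n cos θ_r) = 524 / (2 × 2.56 × 0.971) = 105 nm.

105 nm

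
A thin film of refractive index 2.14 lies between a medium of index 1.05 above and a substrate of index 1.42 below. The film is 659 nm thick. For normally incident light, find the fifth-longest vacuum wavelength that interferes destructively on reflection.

564 nm

At the upper boundary (n = 1.05 to n = 2.14) the reflected ray undergoes a half-wave phase shift.
Ray reflecting at the bottom interface goes from n = 2.14 toward n = 1.42: no phase shift.
The two reflections differ by half a wavelength.
For dark reflection here: 2 n t = m λ.
λ = 2 n t / m. The fifth-longest wavelength is m = 5: λ = 2 × 2.14 × 659 / 5.00 = 564 nm.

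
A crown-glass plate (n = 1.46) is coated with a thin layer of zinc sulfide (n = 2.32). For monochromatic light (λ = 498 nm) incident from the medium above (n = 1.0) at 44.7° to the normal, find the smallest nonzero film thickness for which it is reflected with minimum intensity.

At the upper boundary (n = 1.0 to n = 2.32) the reflected ray undergoes a half-wave phase shift.
Ray reflecting at the bottom interface goes from n = 2.32 toward n = 1.46: no phase shift.
Exactly one π shift → a net half-wave offset.
With one net inversion, destructive interference in reflection requires 2 n t cos θ_r = m λ.
Snell's law: 1.0 sin 44.7° = 2.32 sin θ_r → sin θ_r = 0.303, cos θ_r = 0.953.
Minimum nonzero at m = 1: t = λ / (2 n cos θ_r) = 498 / (2 × 2.32 × 0.953) = 113 nm.

113 nm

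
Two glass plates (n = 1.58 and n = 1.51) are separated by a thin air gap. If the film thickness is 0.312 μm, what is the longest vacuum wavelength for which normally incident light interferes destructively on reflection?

624 nm

Ray reflecting at the top interface goes from n = 1.58 toward n = 1.0: no phase shift.
At the lower boundary (n = 1.0 to n = 1.51) the reflected ray undergoes a half-wave phase shift.
The two reflections differ by half a wavelength.
So the condition for destructive reflection is 2 n t = m λ.
λ = 2 n t / m. The longest wavelength is m = 1: λ = 2 × 1.0 × 312 / 1.00 = 624 nm.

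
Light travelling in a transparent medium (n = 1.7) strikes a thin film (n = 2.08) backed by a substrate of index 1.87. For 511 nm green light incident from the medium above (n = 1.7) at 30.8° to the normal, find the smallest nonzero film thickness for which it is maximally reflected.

67.6 nm

Top surface (1.7 → 2.08): reflection off a higher-index medium gives a half-wave phase shift.
Ray reflecting at the bottom interface goes from n = 2.08 toward n = 1.87: no phase shift.
The two reflections differ by half a wavelength.
So the condition for constructive reflection is 2 n t cos θ_r = (m + ½) λ.
Snell's law: 1.7 sin 30.8° = 2.08 sin θ_r → sin θ_r = 0.418, cos θ_r = 0.908.
Minimum at m = 0: t = λ / (4 n cos θ_r) = 511 / (4 × 2.08 × 0.908) = 67.6 nm.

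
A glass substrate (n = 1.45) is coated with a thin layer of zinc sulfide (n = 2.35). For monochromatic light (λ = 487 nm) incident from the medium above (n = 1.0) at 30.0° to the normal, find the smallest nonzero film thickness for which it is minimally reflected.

At the upper boundary (n = 1.0 to n = 2.35) the reflected ray undergoes a half-wave phase shift.
Ray reflecting at the bottom interface goes from n = 2.35 toward n = 1.45: no phase shift.
Exactly one π shift → a net half-wave offset.
With one net inversion, destructive interference in reflection requires 2 n t cos θ_r = m λ.
Snell's law: 1.0 sin 30.0° = 2.35 sin θ_r → sin θ_r = 0.213, cos θ_r = 0.977.
Minimum nonzero at m = 1: t = λ / (2 n cos θ_r) = 487 / (2 × 2.35 × 0.977) = 106 nm.

106 nm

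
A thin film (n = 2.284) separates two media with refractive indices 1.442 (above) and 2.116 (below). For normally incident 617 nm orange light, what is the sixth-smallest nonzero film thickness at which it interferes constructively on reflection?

743 nm

At the upper boundary (n = 1.442 to n = 2.284) the reflected ray undergoes a half-wave phase shift.
Bottom surface (2.284 → 2.116): reflection off a lower-index medium gives no phase shift.
Exactly one π shift → a net half-wave offset.
So the condition for constructive reflection is 2 n t = (m + ½) λ.
The sixth-smallest nonzero thickness corresponds to m = 5: t = (m + ½) λ / (2 n) = 5.50 × 617 / (2 × 2.284) = 743 nm.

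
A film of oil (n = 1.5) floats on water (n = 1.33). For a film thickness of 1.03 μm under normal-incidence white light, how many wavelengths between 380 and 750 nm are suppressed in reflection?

Top surface (1.0 → 1.5): reflection off a higher-index medium gives a half-wave phase shift.
Bottom surface (1.5 → 1.33): reflection off a lower-index medium gives no phase shift.
The two reflections differ by half a wavelength.
With one net inversion, destructive interference in reflection requires 2 n t = m λ.
λ = 2 n t / m = 3090 / m nm.
m=4: 773 nm (IR); m=5: 618 nm (visible); m=6: 515 nm (visible); m=7: 441 nm (visible); m=8: 386 nm (visible); m=9: 343 nm (UV).

4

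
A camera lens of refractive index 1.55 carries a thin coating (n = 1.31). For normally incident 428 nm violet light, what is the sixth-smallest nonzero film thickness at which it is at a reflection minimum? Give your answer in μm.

0.898 μm

Top surface (1.0 → 1.31): reflection off a higher-index medium gives a half-wave phase shift.
Bottom surface (1.31 → 1.55): reflection off a higher-index medium gives a half-wave phase shift.
Zero or two π shifts → no net half-wave offset.
So the condition for destructive reflection is 2 n t = (m + ½) λ.
The sixth-smallest nonzero thickness corresponds to m = 5: t = (m + ½) λ / (2 n) = 5.50 × 428 / (2 × 1.31) = 898 nm.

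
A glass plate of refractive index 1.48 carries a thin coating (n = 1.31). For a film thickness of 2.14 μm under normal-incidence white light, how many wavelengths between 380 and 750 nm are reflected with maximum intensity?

Top surface (1.0 → 1.31): reflection off a higher-index medium gives a half-wave phase shift.
At the lower boundary (n = 1.31 to n = 1.48) the reflected ray undergoes a half-wave phase shift.
Net: no relative phase inversion (both shifts match).
So the condition for constructive reflection is 2 n t = m λ.
λ = 2 n t / m = 5607 / m nm.
m=7: 801 nm (IR); m=8: 701 nm (visible); m=9: 623 nm (visible); m=10: 561 nm (visible); m=11: 510 nm (visible); m=12: 467 nm (visible); m=13: 431 nm (visible); m=14: 400 nm (visible); m=15: 374 nm (UV).

7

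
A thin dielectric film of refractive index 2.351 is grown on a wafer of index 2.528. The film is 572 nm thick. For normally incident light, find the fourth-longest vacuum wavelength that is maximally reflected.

Top surface (1.0 → 2.351): reflection off a higher-index medium gives a half-wave phase shift.
Bottom surface (2.351 → 2.528): reflection off a higher-index medium gives a half-wave phase shift.
Zero or two π shifts → no net half-wave offset.
For bright reflection here: 2 n t = m λ.
λ = 2 n t / m. The fourth-longest wavelength is m = 4: λ = 2 × 2.351 × 572 / 4.00 = 672 nm.

672 nm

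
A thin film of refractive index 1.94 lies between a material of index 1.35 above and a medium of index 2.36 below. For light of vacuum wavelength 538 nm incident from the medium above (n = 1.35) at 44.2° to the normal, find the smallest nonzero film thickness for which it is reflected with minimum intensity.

79.3 nm

Top surface (1.35 → 1.94): reflection off a higher-index medium gives a half-wave phase shift.
Bottom surface (1.94 → 2.36): reflection off a higher-index medium gives a half-wave phase shift.
Zero or two π shifts → no net half-wave offset.
For dark reflection here: 2 n t cos θ_r = (m + ½) λ.
Snell's law: 1.35 sin 44.2° = 1.94 sin θ_r → sin θ_r = 0.485, cos θ_r = 0.874.
Minimum at m = 0: t = λ / (4 n cos θ_r) = 538 / (4 × 1.94 × 0.874) = 79.3 nm.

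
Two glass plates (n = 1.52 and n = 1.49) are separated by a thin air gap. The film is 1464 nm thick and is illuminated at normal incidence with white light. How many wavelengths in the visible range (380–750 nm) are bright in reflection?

4

Ray reflecting at the top interface goes from n = 1.52 toward n = 1.0: no phase shift.
Bottom surface (1.0 → 1.49): reflection off a higher-index medium gives a half-wave phase shift.
Net: one phase inversion between the two reflected rays.
For strong reflection here: 2 n t = (m + ½) λ.
λ = 2 n t / (m + ½) = 2928 / (m + ½) nm.
m=3: 837 nm (IR); m=4: 651 nm (visible); m=5: 532 nm (visible); m=6: 450 nm (visible); m=7: 390 nm (visible); m=8: 344 nm (UV).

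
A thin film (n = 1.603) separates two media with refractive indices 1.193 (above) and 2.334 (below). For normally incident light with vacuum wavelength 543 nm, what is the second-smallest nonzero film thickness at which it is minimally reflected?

Ray reflecting at the top interface goes from n = 1.193 toward n = 1.603: a half-wave phase shift.
At the lower boundary (n = 1.603 to n = 2.334) the reflected ray undergoes a half-wave phase shift.
Zero or two π shifts → no net half-wave offset.
With no net inversion, destructive interference in reflection requires 2 n t = (m + ½) λ.
The second-smallest nonzero thickness corresponds to m = 1: t = (m + ½) λ / (2 n) = 1.50 × 543 / (2 × 1.603) = 254 nm.

254 nm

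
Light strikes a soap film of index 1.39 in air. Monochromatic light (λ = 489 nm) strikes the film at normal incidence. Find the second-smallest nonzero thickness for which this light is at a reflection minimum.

Ray reflecting at the top interface goes from n = 1.0 toward n = 1.39: a half-wave phase shift.
Bottom surface (1.39 → 1.0): reflection off a lower-index medium gives no phase shift.
Exactly one π shift → a net half-wave offset.
With one net inversion, destructive interference in reflection requires 2 n t = m λ.
The second-smallest nonzero thickness corresponds to m = 2: t = m λ / (2 n) = 2.00 × 489 / (2 × 1.39) = 352 nm.

352 nm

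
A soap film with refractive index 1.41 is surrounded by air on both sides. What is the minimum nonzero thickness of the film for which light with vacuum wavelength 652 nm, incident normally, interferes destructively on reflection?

Top surface (1.0 → 1.41): reflection off a higher-index medium gives a half-wave phase shift.
Bottom surface (1.41 → 1.0): reflection off a lower-index medium gives no phase shift.
Net: one phase inversion between the two reflected rays.
With one net inversion, destructive interference in reflection requires 2 n t = m λ.
Minimum nonzero at m = 1: t = λ / (2 n) = 652 / (2 × 1.41) = 231 nm.

231 nm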